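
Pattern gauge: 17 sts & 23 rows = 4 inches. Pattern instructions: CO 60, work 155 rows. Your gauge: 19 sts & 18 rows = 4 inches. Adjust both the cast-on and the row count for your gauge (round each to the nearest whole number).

Stitches: 60 × 19/17 = 67.06 → 67.
Rows: 155 × 18/23 = 121.30 → 121.

Cast on 67 stitches; work 121 rows.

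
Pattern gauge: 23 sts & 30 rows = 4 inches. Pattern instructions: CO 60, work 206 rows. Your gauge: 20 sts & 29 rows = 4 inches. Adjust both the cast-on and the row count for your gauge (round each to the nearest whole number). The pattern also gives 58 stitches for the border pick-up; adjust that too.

Cast on 52 stitches; work 199 rows; border pick-up 50 stitches.

Stitches: 60 × 20/23 = 52.17 → 52.
Rows: 206 × 29/30 = 199.13 → 199.
border pick-up: 58 × 20/23 = 50.43 → 50.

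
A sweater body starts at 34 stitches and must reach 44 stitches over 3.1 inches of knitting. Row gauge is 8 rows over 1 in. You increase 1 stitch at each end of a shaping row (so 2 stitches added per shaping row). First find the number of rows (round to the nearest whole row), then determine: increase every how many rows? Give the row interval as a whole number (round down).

Increase every 5th row.

Rows = 3.1 × 8 = 24.8 → 25 rows.
Stitches to add: 10 → 5 shaping rows (at 2 st each).
25 / 5 = 5.00 → every 5 rows.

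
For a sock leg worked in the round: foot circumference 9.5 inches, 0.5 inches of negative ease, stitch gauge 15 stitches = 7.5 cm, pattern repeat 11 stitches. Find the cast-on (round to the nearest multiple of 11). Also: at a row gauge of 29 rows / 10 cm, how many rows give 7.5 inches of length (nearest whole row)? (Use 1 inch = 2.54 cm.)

Cast on 44 stitches; work 55 rows.

Finished = 9.5 − 0.5 = 9 inches.
9 inches × 2.54 = 22.86 cm.
15/7.5 = 2 sts per cm; 22.86 × 2 = 45.72 sts.
Nearest multiple of 11 → 44.
7.5 inches = 19.05 cm; × 2.9 = 55.24 → 55 rows.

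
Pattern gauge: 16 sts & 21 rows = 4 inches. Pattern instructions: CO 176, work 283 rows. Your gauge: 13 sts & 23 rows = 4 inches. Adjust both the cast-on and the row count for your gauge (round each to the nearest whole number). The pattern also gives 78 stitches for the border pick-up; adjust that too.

Cast on 143 stitches; work 310 rows; border pick-up 63 stitches.

Stitches: 176 × 13/16 = 143.00 → 143.
Rows: 283 × 23/21 = 309.95 → 310.
border pick-up: 78 × 13/16 = 63.38 → 63.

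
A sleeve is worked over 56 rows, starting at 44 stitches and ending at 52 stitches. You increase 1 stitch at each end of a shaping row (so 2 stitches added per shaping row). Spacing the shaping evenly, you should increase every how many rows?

Stitches to add: |52 − 44| = 8.
Shaping rows needed: 8 / 2 = 4.
56 rows / 4 = every 14 rows.

Increase every 14th row.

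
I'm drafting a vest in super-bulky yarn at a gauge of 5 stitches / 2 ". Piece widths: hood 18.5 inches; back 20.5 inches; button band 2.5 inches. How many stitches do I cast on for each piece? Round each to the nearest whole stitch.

Rate = 5/2 = 2.5 sts per in.
hood: 18.5 × 2.5 = 46.25 → 46.
back: 20.5 × 2.5 = 51.25 → 51.
button band: 2.5 × 2.5 = 6.25 → 6.

hood 46; back 51; button band 6.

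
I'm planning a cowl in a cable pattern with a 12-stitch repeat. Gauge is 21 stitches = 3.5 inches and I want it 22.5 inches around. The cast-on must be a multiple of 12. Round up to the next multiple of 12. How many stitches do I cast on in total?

21 / 3.5 = 6 sts per inch.
22.5 × 6 = 135.00 sts.
Next multiple of 12: 144.

Cast on 144 stitches.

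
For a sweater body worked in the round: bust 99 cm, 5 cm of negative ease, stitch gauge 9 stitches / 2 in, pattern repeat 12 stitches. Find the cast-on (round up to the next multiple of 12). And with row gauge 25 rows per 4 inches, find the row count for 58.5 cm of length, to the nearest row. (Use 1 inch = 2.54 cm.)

Cast on 168 stitches; work 144 rows.

Finished = 99 − 5 = 94 cm.
94 cm × 1/2.54 = 37.01 inches.
9/2 = 4.5 sts per in; 37.01 × 4.5 = 166.54 sts.
Next multiple of 12 → 168.
58.5 cm = 23.03 inches; × 6.25 = 143.95 → 144 rows.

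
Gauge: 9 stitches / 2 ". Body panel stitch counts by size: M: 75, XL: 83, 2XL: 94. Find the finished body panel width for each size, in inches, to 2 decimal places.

M 16.67 inches; XL 18.44 inches; 2XL 20.89 inches.

9/2 = 4.5 sts per in.
M: 75 / 4.5 = 16.667 → 16.67 in.
XL: 83 / 4.5 = 18.444 → 18.44 in.
2XL: 94 / 4.5 = 20.889 → 20.89 in.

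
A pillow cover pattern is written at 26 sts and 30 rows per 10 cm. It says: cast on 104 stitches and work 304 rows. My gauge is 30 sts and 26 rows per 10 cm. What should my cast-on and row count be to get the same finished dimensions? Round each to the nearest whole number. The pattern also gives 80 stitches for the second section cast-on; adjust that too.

Cast on 120 stitches; work 263 rows; second section cast-on 92 stitches.

Stitches: 104 × 30/26 = 120.00 → 120.
Rows: 304 × 26/30 = 263.47 → 263.
second section cast-on: 80 × 30/26 = 92.31 → 92.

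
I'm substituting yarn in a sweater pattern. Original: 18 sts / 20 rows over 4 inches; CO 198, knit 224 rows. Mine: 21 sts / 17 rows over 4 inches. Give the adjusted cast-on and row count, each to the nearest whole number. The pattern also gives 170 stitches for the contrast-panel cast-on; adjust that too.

Stitches: 198 × 21/18 = 231.00 → 231.
Rows: 224 × 17/20 = 190.40 → 190.
contrast-panel cast-on: 170 × 21/18 = 198.33 → 198.

Cast on 231 stitches; work 190 rows; contrast-panel cast-on 198 stitches.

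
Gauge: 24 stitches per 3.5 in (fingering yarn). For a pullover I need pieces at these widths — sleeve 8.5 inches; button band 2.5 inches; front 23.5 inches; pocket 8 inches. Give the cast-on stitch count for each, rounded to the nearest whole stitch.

sleeve 58; button band 17; front 161; pocket 55.

Rate = 24/3.5 = 6.857 sts per in.
sleeve: 8.5 × 6.857 = 58.29 → 58.
button band: 2.5 × 6.857 = 17.14 → 17.
front: 23.5 × 6.857 = 161.14 → 161.
pocket: 8 × 6.857 = 54.86 → 55.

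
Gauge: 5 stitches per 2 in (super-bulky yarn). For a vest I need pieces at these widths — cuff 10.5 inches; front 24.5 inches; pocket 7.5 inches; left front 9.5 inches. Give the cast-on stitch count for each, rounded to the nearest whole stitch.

Rate = 5/2 = 2.5 sts per in.
cuff: 10.5 × 2.5 = 26.25 → 26.
front: 24.5 × 2.5 = 61.25 → 61.
pocket: 7.5 × 2.5 = 18.75 → 19.
left front: 9.5 × 2.5 = 23.75 → 24.

cuff 26; front 61; pocket 19; left front 24.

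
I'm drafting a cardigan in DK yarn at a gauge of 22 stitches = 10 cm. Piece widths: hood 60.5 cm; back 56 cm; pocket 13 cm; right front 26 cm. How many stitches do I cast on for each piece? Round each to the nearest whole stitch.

Rate = 22/10 = 2.2 sts per cm.
hood: 60.5 × 2.2 = 133.10 → 133.
back: 56 × 2.2 = 123.20 → 123.
pocket: 13 × 2.2 = 28.60 → 29.
right front: 26 × 2.2 = 57.20 → 57.

hood 133; back 123; pocket 29; right front 57.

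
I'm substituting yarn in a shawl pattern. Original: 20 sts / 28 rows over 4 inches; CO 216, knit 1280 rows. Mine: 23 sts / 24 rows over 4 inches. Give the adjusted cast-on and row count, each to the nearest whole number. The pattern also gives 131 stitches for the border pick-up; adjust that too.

Stitches: 216 × 23/20 = 248.40 → 248.
Rows: 1280 × 24/28 = 1097.14 → 1097.
border pick-up: 131 × 23/20 = 150.65 → 151.

Cast on 248 stitches; work 1097 rows; border pick-up 151 stitches.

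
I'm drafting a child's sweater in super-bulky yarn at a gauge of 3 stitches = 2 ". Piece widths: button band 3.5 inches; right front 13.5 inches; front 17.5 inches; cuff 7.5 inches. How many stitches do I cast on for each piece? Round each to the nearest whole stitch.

button band 5; right front 20; front 26; cuff 11.

Rate = 3/2 = 1.5 sts per in.
button band: 3.5 × 1.5 = 5.25 → 5.
right front: 13.5 × 1.5 = 20.25 → 20.
front: 17.5 × 1.5 = 26.25 → 26.
cuff: 7.5 × 1.5 = 11.25 → 11.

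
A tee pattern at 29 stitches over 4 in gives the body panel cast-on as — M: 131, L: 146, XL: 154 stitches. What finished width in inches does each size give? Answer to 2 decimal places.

29/4 = 7.25 sts per in.
M: 131 / 7.25 = 18.069 → 18.07 in.
L: 146 / 7.25 = 20.138 → 20.14 in.
XL: 154 / 7.25 = 21.241 → 21.24 in.

M 18.07 inches; L 20.14 inches; XL 21.24 inches.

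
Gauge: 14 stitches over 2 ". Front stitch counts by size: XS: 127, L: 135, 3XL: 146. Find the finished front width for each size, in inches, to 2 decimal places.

XS 18.14 inches; L 19.29 inches; 3XL 20.86 inches.

14/2 = 7 sts per in.
XS: 127 / 7 = 18.143 → 18.14 in.
L: 135 / 7 = 19.286 → 19.29 in.
3XL: 146 / 7 = 20.857 → 20.86 in.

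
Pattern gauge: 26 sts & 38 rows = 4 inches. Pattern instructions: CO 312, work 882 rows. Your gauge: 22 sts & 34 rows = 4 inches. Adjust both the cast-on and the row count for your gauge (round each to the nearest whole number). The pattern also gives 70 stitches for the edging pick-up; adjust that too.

Stitches: 312 × 22/26 = 264.00 → 264.
Rows: 882 × 34/38 = 789.16 → 789.
edging pick-up: 70 × 22/26 = 59.23 → 59.

Cast on 264 stitches; work 789 rows; edging pick-up 59 stitches.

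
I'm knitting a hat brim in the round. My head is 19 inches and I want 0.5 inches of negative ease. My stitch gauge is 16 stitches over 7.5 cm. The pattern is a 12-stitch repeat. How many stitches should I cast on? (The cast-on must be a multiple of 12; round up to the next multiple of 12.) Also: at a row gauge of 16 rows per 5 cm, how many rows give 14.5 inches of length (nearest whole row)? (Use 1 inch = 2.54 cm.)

Finished = 19 − 0.5 = 18.5 inches.
18.5 inches × 2.54 = 46.99 cm.
16/7.5 = 2.133 sts per cm; 46.99 × 2.133 = 100.25 sts.
Next multiple of 12 → 108.
14.5 inches = 36.83 cm; × 3.2 = 117.86 → 118 rows.

Cast on 108 stitches; work 118 rows.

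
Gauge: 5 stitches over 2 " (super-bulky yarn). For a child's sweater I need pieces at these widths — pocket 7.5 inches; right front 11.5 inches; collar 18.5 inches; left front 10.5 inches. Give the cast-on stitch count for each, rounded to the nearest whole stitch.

Rate = 5/2 = 2.5 sts per in.
pocket: 7.5 × 2.5 = 18.75 → 19.
right front: 11.5 × 2.5 = 28.75 → 29.
collar: 18.5 × 2.5 = 46.25 → 46.
left front: 10.5 × 2.5 = 26.25 → 26.

pocket 19; right front 29; collar 46; left front 26.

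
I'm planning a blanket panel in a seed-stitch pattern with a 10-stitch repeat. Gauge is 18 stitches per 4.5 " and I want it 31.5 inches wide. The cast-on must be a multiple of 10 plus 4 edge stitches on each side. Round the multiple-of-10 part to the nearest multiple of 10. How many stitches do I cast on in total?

Cast on 128 stitches.

18 / 4.5 = 4 sts per inch.
31.5 × 4 = 126.00 sts.
Less 8 edge sts → 118.00 for the repeat.
Nearest multiple of 10: 120.
Add back 8 edge sts → 128.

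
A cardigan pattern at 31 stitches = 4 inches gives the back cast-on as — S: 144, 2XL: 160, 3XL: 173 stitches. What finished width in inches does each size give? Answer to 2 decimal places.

31/4 = 7.75 sts per in.
S: 144 / 7.75 = 18.581 → 18.58 in.
2XL: 160 / 7.75 = 20.645 → 20.65 in.
3XL: 173 / 7.75 = 22.323 → 22.32 in.

S 18.58 inches; 2XL 20.65 inches; 3XL 22.32 inches.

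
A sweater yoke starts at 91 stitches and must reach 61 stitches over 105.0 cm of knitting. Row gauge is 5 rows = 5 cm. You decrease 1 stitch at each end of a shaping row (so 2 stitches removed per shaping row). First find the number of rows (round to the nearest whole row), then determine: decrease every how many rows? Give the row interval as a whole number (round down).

Decrease every 7th row.

Rows = 105.0 × 1 = 105.0 → 105 rows.
Stitches to remove: 30 → 15 shaping rows (at 2 st each).
105 / 15 = 7.00 → every 7 rows.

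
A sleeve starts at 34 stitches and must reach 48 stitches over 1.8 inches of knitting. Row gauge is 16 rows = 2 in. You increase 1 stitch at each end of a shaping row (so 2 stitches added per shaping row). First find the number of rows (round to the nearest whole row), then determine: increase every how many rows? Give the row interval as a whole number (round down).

Rows = 1.8 × 8 = 14.4 → 14 rows.
Stitches to add: 14 → 7 shaping rows (at 2 st each).
14 / 7 = 2.00 → every 2 rows.

Increase every 2nd row.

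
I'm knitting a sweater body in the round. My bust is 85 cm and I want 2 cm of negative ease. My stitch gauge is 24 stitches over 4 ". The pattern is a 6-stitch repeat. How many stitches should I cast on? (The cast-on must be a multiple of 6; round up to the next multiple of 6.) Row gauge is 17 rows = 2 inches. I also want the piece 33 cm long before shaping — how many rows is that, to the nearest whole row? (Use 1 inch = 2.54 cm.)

Cast on 198 stitches; work 110 rows.

Finished = 85 − 2 = 83 cm.
83 cm × 1/2.54 = 32.68 inches.
24/4 = 6 sts per in; 32.68 × 6 = 196.06 sts.
Next multiple of 6 → 198.
33 cm = 12.99 inches; × 8.5 = 110.43 → 110 rows.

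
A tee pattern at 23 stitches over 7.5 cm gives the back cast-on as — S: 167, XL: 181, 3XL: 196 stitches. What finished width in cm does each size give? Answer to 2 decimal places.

23/7.5 = 3.067 sts per cm.
S: 167 / 3.067 = 54.457 → 54.46 cm.
XL: 181 / 3.067 = 59.022 → 59.02 cm.
3XL: 196 / 3.067 = 63.913 → 63.91 cm.

S 54.46 cm; XL 59.02 cm; 3XL 63.91 cm.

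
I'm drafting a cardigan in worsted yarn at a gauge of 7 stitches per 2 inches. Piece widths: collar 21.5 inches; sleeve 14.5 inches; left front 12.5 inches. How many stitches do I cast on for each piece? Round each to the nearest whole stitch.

collar 75; sleeve 51; left front 44.

Rate = 7/2 = 3.5 sts per in.
collar: 21.5 × 3.5 = 75.25 → 75.
sleeve: 14.5 × 3.5 = 50.75 → 51.
left front: 12.5 × 3.5 = 43.75 → 44.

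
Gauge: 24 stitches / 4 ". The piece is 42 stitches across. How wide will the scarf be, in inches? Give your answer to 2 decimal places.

7.00 inches.

24 stitches / 4 inch = 6 stitches per inch.
42 / 6 = 7.000 inches.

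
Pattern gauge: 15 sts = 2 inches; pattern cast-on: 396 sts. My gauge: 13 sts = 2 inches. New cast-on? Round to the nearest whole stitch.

CO 343 sts.

Scale factor = 13 / 15 = 0.867.
396 × 13 / 15 = 343.20 sts.
→ 343 sts.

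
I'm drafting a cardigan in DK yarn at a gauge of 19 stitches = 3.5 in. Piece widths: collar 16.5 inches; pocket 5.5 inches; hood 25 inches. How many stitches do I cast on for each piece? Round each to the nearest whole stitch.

Rate = 19/3.5 = 5.429 sts per in.
collar: 16.5 × 5.429 = 89.57 → 90.
pocket: 5.5 × 5.429 = 29.86 → 30.
hood: 25 × 5.429 = 135.71 → 136.

collar 90; pocket 30; hood 136.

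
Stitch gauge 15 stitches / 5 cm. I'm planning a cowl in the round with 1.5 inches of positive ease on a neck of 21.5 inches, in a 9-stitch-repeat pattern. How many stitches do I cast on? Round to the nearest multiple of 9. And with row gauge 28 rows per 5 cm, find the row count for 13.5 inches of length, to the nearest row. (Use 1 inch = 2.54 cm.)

Finished = 21.5 + 1.5 = 23 inches.
23 inches × 2.54 = 58.42 cm.
15/5 = 3 sts per cm; 58.42 × 3 = 175.26 sts.
Nearest multiple of 9 → 171.
13.5 inches = 34.29 cm; × 5.6 = 192.02 → 192 rows.

Cast on 171 stitches; work 192 rows.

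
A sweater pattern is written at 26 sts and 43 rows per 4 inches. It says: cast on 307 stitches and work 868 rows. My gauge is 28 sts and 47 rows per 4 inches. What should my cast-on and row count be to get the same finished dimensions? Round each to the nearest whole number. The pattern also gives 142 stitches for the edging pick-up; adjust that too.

Cast on 331 stitches; work 949 rows; edging pick-up 153 stitches.

Stitches: 307 × 28/26 = 330.62 → 331.
Rows: 868 × 47/43 = 948.74 → 949.
edging pick-up: 142 × 28/26 = 152.92 → 153.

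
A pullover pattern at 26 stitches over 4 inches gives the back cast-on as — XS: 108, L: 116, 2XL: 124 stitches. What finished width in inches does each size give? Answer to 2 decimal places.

XS 16.62 inches; L 17.85 inches; 2XL 19.08 inches.

26/4 = 6.5 sts per in.
XS: 108 / 6.5 = 16.615 → 16.62 in.
L: 116 / 6.5 = 17.846 → 17.85 in.
2XL: 124 / 6.5 = 19.077 → 19.08 in.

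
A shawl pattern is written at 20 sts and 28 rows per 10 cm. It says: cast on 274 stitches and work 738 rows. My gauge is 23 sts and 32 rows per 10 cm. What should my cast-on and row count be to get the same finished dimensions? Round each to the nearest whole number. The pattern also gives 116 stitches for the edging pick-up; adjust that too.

Stitches: 274 × 23/20 = 315.10 → 315.
Rows: 738 × 32/28 = 843.43 → 843.
edging pick-up: 116 × 23/20 = 133.40 → 133.

Cast on 315 stitches; work 843 rows; edging pick-up 133 stitches.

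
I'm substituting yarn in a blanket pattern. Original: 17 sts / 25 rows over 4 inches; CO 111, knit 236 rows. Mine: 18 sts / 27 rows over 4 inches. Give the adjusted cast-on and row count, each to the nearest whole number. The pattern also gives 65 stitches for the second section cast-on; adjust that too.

Cast on 118 stitches; work 255 rows; second section cast-on 69 stitches.

Stitches: 111 × 18/17 = 117.53 → 118.
Rows: 236 × 27/25 = 254.88 → 255.
second section cast-on: 65 × 18/17 = 68.82 → 69.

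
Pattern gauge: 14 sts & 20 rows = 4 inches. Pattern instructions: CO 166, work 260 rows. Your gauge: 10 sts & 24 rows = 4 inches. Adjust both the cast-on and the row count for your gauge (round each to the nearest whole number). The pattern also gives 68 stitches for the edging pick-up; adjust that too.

Stitches: 166 × 10/14 = 118.57 → 119.
Rows: 260 × 24/20 = 312.00 → 312.
edging pick-up: 68 × 10/14 = 48.57 → 49.

Cast on 119 stitches; work 312 rows; edging pick-up 49 stitches.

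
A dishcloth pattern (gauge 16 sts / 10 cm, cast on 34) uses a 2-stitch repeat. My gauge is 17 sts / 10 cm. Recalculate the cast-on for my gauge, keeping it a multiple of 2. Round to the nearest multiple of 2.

34 × 17 / 16 = 36.12.
Nearest multiple of 2: 36.

36 stitches.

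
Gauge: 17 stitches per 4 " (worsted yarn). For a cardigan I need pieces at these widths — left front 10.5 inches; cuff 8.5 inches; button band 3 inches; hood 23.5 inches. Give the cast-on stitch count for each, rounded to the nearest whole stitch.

left front 45; cuff 36; button band 13; hood 100.

Rate = 17/4 = 4.25 sts per in.
left front: 10.5 × 4.25 = 44.62 → 45.
cuff: 8.5 × 4.25 = 36.12 → 36.
button band: 3 × 4.25 = 12.75 → 13.
hood: 23.5 × 4.25 = 99.88 → 100.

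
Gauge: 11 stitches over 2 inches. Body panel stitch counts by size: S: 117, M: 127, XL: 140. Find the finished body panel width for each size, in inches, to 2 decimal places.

S 21.27 inches; M 23.09 inches; XL 25.45 inches.

11/2 = 5.5 sts per in.
S: 117 / 5.5 = 21.273 → 21.27 in.
M: 127 / 5.5 = 23.091 → 23.09 in.
XL: 140 / 5.5 = 25.455 → 25.45 in.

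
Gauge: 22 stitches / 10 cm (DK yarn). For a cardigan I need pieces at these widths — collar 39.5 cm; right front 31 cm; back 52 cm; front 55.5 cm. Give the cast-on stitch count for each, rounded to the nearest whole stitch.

collar 87; right front 68; back 114; front 122.

Rate = 22/10 = 2.2 sts per cm.
collar: 39.5 × 2.2 = 86.90 → 87.
right front: 31 × 2.2 = 68.20 → 68.
back: 52 × 2.2 = 114.40 → 114.
front: 55.5 × 2.2 = 122.10 → 122.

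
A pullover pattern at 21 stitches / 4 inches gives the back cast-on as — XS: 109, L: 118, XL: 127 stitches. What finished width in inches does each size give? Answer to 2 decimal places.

XS 20.76 inches; L 22.48 inches; XL 24.19 inches.

21/4 = 5.25 sts per in.
XS: 109 / 5.25 = 20.762 → 20.76 in.
L: 118 / 5.25 = 22.476 → 22.48 in.
XL: 127 / 5.25 = 24.190 → 24.19 in.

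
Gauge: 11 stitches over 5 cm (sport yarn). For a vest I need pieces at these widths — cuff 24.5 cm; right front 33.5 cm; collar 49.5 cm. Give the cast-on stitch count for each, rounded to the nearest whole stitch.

Rate = 11/5 = 2.2 sts per cm.
cuff: 24.5 × 2.2 = 53.90 → 54.
right front: 33.5 × 2.2 = 73.70 → 74.
collar: 49.5 × 2.2 = 108.90 → 109.

cuff 54; right front 74; collar 109.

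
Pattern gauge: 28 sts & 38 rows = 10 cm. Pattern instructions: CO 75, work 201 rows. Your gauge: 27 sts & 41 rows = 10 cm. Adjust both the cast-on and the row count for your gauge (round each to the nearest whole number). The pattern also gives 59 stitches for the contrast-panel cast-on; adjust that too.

Cast on 72 stitches; work 217 rows; contrast-panel cast-on 57 stitches.

Stitches: 75 × 27/28 = 72.32 → 72.
Rows: 201 × 41/38 = 216.87 → 217.
contrast-panel cast-on: 59 × 27/28 = 56.89 → 57.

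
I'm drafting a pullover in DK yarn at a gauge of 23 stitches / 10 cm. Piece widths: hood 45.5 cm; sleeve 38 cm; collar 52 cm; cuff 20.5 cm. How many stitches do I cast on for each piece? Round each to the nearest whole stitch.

Rate = 23/10 = 2.3 sts per cm.
hood: 45.5 × 2.3 = 104.65 → 105.
sleeve: 38 × 2.3 = 87.40 → 87.
collar: 52 × 2.3 = 119.60 → 120.
cuff: 20.5 × 2.3 = 47.15 → 47.

hood 105; sleeve 87; collar 120; cuff 47.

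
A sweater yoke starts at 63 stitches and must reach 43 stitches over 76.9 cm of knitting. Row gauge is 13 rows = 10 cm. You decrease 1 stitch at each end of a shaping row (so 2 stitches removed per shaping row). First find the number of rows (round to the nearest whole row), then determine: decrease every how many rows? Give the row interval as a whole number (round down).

Decrease every 10th row.

Rows = 76.9 × 1.3 = 100.0 → 100 rows.
Stitches to remove: 20 → 10 shaping rows (at 2 st each).
100 / 10 = 10.00 → every 10 rows.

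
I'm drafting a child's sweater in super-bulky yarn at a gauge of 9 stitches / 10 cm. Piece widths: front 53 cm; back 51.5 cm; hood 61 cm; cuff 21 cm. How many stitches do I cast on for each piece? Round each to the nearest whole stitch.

front 48; back 46; hood 55; cuff 19.

Rate = 9/10 = 0.9 sts per cm.
front: 53 × 0.9 = 47.70 → 48.
back: 51.5 × 0.9 = 46.35 → 46.
hood: 61 × 0.9 = 54.90 → 55.
cuff: 21 × 0.9 = 18.90 → 19.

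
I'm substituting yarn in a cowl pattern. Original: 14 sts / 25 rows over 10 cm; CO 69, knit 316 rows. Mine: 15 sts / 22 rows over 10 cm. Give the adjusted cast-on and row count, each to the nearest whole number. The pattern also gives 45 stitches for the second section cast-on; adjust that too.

Stitches: 69 × 15/14 = 73.93 → 74.
Rows: 316 × 22/25 = 278.08 → 278.
second section cast-on: 45 × 15/14 = 48.21 → 48.

Cast on 74 stitches; work 278 rows; second section cast-on 48 stitches.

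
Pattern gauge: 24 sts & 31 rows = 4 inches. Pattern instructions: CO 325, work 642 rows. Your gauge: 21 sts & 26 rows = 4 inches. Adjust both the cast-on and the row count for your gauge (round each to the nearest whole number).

Stitches: 325 × 21/24 = 284.38 → 284.
Rows: 642 × 26/31 = 538.45 → 538.

Cast on 284 stitches; work 538 rows.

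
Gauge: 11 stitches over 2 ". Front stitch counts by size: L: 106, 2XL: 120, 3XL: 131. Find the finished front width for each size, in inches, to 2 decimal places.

11/2 = 5.5 sts per in.
L: 106 / 5.5 = 19.273 → 19.27 in.
2XL: 120 / 5.5 = 21.818 → 21.82 in.
3XL: 131 / 5.5 = 23.818 → 23.82 in.

L 19.27 inches; 2XL 21.82 inches; 3XL 23.82 inches.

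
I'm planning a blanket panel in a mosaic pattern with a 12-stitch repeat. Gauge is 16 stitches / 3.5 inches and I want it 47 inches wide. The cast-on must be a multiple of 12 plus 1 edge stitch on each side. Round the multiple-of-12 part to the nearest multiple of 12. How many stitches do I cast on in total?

218 stitches.

16 / 3.5 = 4.571 sts per inch.
47 × 4.571 = 214.86 sts.
Less 2 edge sts → 212.86 for the repeat.
Nearest multiple of 12: 216.
Add back 2 edge sts → 218.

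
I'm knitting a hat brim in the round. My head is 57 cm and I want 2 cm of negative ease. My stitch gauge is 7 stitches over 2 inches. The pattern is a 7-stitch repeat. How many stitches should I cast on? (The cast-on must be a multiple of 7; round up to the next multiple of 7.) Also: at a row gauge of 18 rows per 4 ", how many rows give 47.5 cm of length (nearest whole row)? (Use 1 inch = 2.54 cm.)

Cast on 77 stitches; work 84 rows.

Finished = 57 − 2 = 55 cm.
55 cm × 1/2.54 = 21.65 inches.
7/2 = 3.5 sts per in; 21.65 × 3.5 = 75.79 sts.
Next multiple of 7 → 77.
47.5 cm = 18.70 inches; × 4.5 = 84.15 → 84 rows.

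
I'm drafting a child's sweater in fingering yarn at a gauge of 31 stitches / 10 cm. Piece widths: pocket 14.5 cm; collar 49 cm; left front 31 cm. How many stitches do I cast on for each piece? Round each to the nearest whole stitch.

Rate = 31/10 = 3.1 sts per cm.
pocket: 14.5 × 3.1 = 44.95 → 45.
collar: 49 × 3.1 = 151.90 → 152.
left front: 31 × 3.1 = 96.10 → 96.

pocket 45; collar 152; left front 96.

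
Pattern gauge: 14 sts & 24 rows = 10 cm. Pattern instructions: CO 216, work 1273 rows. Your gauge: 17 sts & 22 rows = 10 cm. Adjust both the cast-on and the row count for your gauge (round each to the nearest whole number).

Cast on 262 stitches; work 1167 rows.

Stitches: 216 × 17/14 = 262.29 → 262.
Rows: 1273 × 22/24 = 1166.92 → 1167.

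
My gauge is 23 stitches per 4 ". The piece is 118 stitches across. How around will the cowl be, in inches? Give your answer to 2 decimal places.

20.52 inches.

23 stitches / 4 inch = 5.75 stitches per inch.
118 / 5.75 = 20.522 inches.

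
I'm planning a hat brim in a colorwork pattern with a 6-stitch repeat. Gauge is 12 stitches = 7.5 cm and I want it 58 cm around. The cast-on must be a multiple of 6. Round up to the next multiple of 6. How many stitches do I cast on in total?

Cast on 96 stitches.

12 / 7.5 = 1.6 sts per cm.
58 × 1.6 = 92.80 sts.
Next multiple of 6: 96.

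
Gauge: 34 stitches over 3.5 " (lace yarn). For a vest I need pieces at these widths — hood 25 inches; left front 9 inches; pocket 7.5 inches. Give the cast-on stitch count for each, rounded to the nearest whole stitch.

Rate = 34/3.5 = 9.714 sts per in.
hood: 25 × 9.714 = 242.86 → 243.
left front: 9 × 9.714 = 87.43 → 87.
pocket: 7.5 × 9.714 = 72.86 → 73.

hood 243; left front 87; pocket 73.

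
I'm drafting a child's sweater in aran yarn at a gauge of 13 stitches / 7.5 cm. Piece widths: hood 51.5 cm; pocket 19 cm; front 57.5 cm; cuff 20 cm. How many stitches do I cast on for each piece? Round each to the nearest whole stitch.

Rate = 13/7.5 = 1.733 sts per cm.
hood: 51.5 × 1.733 = 89.27 → 89.
pocket: 19 × 1.733 = 32.93 → 33.
front: 57.5 × 1.733 = 99.67 → 100.
cuff: 20 × 1.733 = 34.67 → 35.

hood 89; pocket 33; front 100; cuff 35.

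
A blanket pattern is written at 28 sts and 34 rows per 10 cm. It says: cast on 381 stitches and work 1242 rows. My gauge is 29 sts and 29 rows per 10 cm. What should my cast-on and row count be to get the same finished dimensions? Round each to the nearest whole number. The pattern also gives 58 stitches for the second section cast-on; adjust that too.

Stitches: 381 × 29/28 = 394.61 → 395.
Rows: 1242 × 29/34 = 1059.35 → 1059.
second section cast-on: 58 × 29/28 = 60.07 → 60.

Cast on 395 stitches; work 1059 rows; second section cast-on 60 stitches.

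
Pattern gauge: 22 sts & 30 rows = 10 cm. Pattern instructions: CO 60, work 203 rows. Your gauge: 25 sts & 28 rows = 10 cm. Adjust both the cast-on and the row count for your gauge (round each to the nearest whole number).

Stitches: 60 × 25/22 = 68.18 → 68.
Rows: 203 × 28/30 = 189.47 → 189.

Cast on 68 stitches; work 189 rows.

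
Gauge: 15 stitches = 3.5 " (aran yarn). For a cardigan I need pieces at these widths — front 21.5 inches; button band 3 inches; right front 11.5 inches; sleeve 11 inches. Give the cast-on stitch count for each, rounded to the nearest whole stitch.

front 92; button band 13; right front 49; sleeve 47.

Rate = 15/3.5 = 4.286 sts per in.
front: 21.5 × 4.286 = 92.14 → 92.
button band: 3 × 4.286 = 12.86 → 13.
right front: 11.5 × 4.286 = 49.29 → 49.
sleeve: 11 × 4.286 = 47.14 → 47.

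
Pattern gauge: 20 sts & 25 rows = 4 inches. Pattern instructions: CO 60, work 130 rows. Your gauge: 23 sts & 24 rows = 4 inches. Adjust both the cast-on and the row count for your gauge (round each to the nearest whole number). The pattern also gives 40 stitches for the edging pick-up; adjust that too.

Cast on 69 stitches; work 125 rows; edging pick-up 46 stitches.

Stitches: 60 × 23/20 = 69.00 → 69.
Rows: 130 × 24/25 = 124.80 → 125.
edging pick-up: 40 × 23/20 = 46.00 → 46.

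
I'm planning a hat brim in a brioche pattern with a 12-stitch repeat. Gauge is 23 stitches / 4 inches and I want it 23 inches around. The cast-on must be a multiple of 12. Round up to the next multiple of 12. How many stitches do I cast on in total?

Cast on 144 stitches.

23 / 4 = 5.75 sts per inch.
23 × 5.75 = 132.25 sts.
Next multiple of 12: 144.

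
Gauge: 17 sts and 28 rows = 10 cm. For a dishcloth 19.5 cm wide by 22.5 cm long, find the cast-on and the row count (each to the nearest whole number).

Stitch gauge = 17/10 = 1.7 sts/cm; 19.5 × 1.7 = 33.15 → 33 sts.
Row gauge = 28/10 = 2.8 rows/cm; 22.5 × 2.8 = 63.00 → 63 rows.

Cast on 33 stitches and work 63 rows.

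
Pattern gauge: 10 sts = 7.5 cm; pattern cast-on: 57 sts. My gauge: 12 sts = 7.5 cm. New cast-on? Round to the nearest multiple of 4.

68 stitches.

Scale factor = 12 / 10 = 1.200.
57 × 12 / 10 = 68.40 sts.
→ 68 sts.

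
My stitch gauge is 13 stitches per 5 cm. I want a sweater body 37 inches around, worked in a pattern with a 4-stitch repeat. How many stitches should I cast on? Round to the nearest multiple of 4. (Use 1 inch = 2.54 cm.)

Cast on 244 stitches.

37 in = 37 × 2.54 = 93.98 cm.
13 / 5 = 2.6 sts/cm.
93.98 × 2.6 = 244.35 sts.
→ 244.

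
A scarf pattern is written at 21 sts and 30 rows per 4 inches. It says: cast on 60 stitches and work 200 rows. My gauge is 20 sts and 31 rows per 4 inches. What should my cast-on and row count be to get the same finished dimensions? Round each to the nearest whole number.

Stitches: 60 × 20/21 = 57.14 → 57.
Rows: 200 × 31/30 = 206.67 → 207.

Cast on 57 stitches; work 207 rows.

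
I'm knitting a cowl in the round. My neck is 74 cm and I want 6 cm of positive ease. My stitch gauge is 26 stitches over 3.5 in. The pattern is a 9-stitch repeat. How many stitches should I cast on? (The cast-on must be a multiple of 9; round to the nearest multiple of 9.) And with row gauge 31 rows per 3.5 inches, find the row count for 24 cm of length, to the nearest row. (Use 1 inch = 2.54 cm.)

Finished = 74 + 6 = 80 cm.
80 cm × 1/2.54 = 31.50 inches.
26/3.5 = 7.429 sts per in; 31.50 × 7.429 = 233.97 sts.
Nearest multiple of 9 → 234.
24 cm = 9.45 inches; × 8.857 = 83.69 → 84 rows.

Cast on 234 stitches; work 84 rows.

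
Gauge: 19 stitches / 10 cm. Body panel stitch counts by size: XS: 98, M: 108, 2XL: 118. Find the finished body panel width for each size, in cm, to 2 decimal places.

XS 51.58 cm; M 56.84 cm; 2XL 62.11 cm.

19/10 = 1.9 sts per cm.
XS: 98 / 1.9 = 51.579 → 51.58 cm.
M: 108 / 1.9 = 56.842 → 56.84 cm.
2XL: 118 / 1.9 = 62.105 → 62.11 cm.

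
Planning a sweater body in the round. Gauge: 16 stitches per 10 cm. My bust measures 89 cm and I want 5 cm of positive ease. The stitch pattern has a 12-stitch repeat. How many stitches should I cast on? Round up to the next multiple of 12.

Finished = 89 + 5 = 94 cm.
16 / 10 = 1.6 sts/cm.
94 × 1.6 = 150.40 sts.
Next multiple of 12: 156.

CO 156 sts.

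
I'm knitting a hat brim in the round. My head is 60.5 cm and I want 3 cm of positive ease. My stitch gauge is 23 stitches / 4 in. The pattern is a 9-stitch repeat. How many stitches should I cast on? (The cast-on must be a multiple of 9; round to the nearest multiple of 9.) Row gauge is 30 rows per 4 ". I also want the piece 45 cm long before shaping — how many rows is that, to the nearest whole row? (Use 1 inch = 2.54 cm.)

Finished = 60.5 + 3 = 63.5 cm.
63.5 cm × 1/2.54 = 25.00 inches.
23/4 = 5.75 sts per in; 25.00 × 5.75 = 143.75 sts.
Nearest multiple of 9 → 144.
45 cm = 17.72 inches; × 7.5 = 132.87 → 133 rows.

Cast on 144 stitches; work 133 rows.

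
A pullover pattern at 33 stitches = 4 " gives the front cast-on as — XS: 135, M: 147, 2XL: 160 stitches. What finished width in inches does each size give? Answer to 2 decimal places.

33/4 = 8.25 sts per in.
XS: 135 / 8.25 = 16.364 → 16.36 in.
M: 147 / 8.25 = 17.818 → 17.82 in.
2XL: 160 / 8.25 = 19.394 → 19.39 in.

XS 16.36 inches; M 17.82 inches; 2XL 19.39 inches.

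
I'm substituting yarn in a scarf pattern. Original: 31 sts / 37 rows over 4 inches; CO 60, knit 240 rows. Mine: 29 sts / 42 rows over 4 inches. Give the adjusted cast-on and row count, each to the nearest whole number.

Cast on 56 stitches; work 272 rows.

Stitches: 60 × 29/31 = 56.13 → 56.
Rows: 240 × 42/37 = 272.43 → 272.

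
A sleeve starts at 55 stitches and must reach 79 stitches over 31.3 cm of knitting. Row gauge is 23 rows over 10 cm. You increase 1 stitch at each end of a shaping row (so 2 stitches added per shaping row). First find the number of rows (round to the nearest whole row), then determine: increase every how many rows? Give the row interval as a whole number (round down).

Rows = 31.3 × 2.3 = 72.0 → 72 rows.
Stitches to add: 24 → 12 shaping rows (at 2 st each).
72 / 12 = 6.00 → every 6 rows.

Increase every 6th row.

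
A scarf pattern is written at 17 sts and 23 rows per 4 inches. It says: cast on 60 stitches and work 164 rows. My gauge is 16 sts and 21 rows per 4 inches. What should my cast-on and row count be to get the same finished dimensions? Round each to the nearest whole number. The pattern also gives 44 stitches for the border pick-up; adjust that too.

Cast on 56 stitches; work 150 rows; border pick-up 41 stitches.

Stitches: 60 × 16/17 = 56.47 → 56.
Rows: 164 × 21/23 = 149.74 → 150.
border pick-up: 44 × 16/17 = 41.41 → 41.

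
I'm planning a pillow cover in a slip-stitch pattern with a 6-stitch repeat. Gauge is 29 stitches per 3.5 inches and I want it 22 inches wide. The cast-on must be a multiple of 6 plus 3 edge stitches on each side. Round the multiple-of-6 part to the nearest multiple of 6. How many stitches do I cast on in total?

29 / 3.5 = 8.286 sts per inch.
22 × 8.286 = 182.29 sts.
Less 6 edge sts → 176.29 for the repeat.
Nearest multiple of 6: 174.
Add back 6 edge sts → 180.

Cast on 180 stitches.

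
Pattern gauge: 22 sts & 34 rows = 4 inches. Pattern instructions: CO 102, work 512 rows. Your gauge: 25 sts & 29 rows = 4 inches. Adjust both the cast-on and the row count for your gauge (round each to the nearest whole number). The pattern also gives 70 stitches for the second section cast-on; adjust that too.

Stitches: 102 × 25/22 = 115.91 → 116.
Rows: 512 × 29/34 = 436.71 → 437.
second section cast-on: 70 × 25/22 = 79.55 → 80.

Cast on 116 stitches; work 437 rows; second section cast-on 80 stitches.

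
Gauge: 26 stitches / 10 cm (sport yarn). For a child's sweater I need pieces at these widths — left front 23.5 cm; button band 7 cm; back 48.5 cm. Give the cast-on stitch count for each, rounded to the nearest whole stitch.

left front 61; button band 18; back 126.

Rate = 26/10 = 2.6 sts per cm.
left front: 23.5 × 2.6 = 61.10 → 61.
button band: 7 × 2.6 = 18.20 → 18.
back: 48.5 × 2.6 = 126.10 → 126.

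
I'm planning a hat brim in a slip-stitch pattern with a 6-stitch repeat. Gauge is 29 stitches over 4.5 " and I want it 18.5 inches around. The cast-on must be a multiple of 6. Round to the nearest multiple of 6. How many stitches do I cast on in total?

CO 120 sts.

29 / 4.5 = 6.444 sts per inch.
18.5 × 6.444 = 119.22 sts.
Nearest multiple of 6: 120.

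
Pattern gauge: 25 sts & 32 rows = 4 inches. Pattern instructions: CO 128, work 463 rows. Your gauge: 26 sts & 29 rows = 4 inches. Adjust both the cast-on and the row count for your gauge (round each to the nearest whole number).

Stitches: 128 × 26/25 = 133.12 → 133.
Rows: 463 × 29/32 = 419.59 → 420.

Cast on 133 stitches; work 420 rows.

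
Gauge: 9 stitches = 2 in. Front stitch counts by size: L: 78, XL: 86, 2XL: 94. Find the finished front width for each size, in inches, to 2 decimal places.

9/2 = 4.5 sts per in.
L: 78 / 4.5 = 17.333 → 17.33 in.
XL: 86 / 4.5 = 19.111 → 19.11 in.
2XL: 94 / 4.5 = 20.889 → 20.89 in.

L 17.33 inches; XL 19.11 inches; 2XL 20.89 inches.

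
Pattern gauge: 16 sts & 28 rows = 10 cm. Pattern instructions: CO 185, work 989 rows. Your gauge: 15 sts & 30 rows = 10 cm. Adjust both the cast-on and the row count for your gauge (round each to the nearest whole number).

Stitches: 185 × 15/16 = 173.44 → 173.
Rows: 989 × 30/28 = 1059.64 → 1060.

Cast on 173 stitches; work 1060 rows.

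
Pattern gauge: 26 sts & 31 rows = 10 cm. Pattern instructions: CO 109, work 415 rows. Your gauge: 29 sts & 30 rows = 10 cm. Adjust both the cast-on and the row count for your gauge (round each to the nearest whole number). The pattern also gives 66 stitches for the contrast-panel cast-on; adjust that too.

Stitches: 109 × 29/26 = 121.58 → 122.
Rows: 415 × 30/31 = 401.61 → 402.
contrast-panel cast-on: 66 × 29/26 = 73.62 → 74.

Cast on 122 stitches; work 402 rows; contrast-panel cast-on 74 stitches.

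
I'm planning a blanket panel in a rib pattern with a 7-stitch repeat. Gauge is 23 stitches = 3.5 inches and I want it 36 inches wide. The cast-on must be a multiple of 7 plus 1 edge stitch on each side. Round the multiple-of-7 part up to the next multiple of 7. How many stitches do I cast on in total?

CO 240 sts.

23 / 3.5 = 6.571 sts per inch.
36 × 6.571 = 236.57 sts.
Less 2 edge sts → 234.57 for the repeat.
Next multiple of 7: 238.
Add back 2 edge sts → 240.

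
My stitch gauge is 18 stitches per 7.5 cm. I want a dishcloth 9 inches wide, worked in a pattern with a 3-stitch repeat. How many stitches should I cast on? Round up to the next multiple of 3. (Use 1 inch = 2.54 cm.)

9 in = 9 × 2.54 = 22.86 cm.
18 / 7.5 = 2.4 sts/cm.
22.86 × 2.4 = 54.86 sts.
→ 57.

CO 57 sts.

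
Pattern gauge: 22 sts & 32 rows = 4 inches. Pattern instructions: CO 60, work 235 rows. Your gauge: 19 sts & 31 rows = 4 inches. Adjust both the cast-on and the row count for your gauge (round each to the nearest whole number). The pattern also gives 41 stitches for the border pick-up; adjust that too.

Cast on 52 stitches; work 228 rows; border pick-up 35 stitches.

Stitches: 60 × 19/22 = 51.82 → 52.
Rows: 235 × 31/32 = 227.66 → 228.
border pick-up: 41 × 19/22 = 35.41 → 35.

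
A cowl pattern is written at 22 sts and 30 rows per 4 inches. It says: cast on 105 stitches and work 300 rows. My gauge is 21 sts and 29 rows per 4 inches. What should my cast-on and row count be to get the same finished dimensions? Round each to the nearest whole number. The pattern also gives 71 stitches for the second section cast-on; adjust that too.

Stitches: 105 × 21/22 = 100.23 → 100.
Rows: 300 × 29/30 = 290.00 → 290.
second section cast-on: 71 × 21/22 = 67.77 → 68.

Cast on 100 stitches; work 290 rows; second section cast-on 68 stitches.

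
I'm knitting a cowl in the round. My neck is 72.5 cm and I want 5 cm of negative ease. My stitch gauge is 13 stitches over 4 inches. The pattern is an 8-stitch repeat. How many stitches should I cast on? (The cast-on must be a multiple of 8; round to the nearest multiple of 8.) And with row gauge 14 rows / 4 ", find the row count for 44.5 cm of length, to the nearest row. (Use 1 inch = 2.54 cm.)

Finished = 72.5 − 5 = 67.5 cm.
67.5 cm × 1/2.54 = 26.57 inches.
13/4 = 3.25 sts per in; 26.57 × 3.25 = 86.37 sts.
Nearest multiple of 8 → 88.
44.5 cm = 17.52 inches; × 3.5 = 61.32 → 61 rows.

Cast on 88 stitches; work 61 rows.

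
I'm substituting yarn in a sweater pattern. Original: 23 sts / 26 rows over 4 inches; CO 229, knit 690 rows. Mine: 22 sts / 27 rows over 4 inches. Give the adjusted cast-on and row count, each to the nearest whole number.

Cast on 219 stitches; work 717 rows.

Stitches: 229 × 22/23 = 219.04 → 219.
Rows: 690 × 27/26 = 716.54 → 717.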